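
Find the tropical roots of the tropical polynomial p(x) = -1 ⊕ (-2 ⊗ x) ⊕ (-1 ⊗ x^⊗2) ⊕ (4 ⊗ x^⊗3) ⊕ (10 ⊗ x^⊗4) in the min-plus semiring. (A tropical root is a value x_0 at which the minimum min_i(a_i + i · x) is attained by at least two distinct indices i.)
Roots: {-6, -5, -1, 1}

Each tropical root is a break point of the lower envelope of the lines y = a_i + i · x (there are 5 lines, with slopes 0, 1, ..., 4). Only the lines that attain the minimum somewhere contribute to roots; other lines are dominated. Here the surviving (envelope) indices are i = 4, i = 3, i = 2, i = 1, i = 0.
Intersections between consecutive envelope lines give the roots: for adjacent envelope indices i < j the intersection is x = (a_i − a_j) / (j − i). Reading off the sorted break points: {-6, -5, -1, 1}.
Verification: at each break x_0, at least two indices attain the minimum of min_i(a_i + i · x_0).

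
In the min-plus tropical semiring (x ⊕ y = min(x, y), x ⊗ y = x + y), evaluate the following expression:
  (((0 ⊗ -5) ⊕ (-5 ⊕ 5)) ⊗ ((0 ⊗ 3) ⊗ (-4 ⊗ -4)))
(((0 ⊗ -5) ⊕ (-5 ⊕ 5)) ⊗ ((0 ⊗ 3) ⊗ (-4 ⊗ -4))) = -10

Expand innermost to outermost. Recall ⊕ takes the minimum of its arguments and ⊗ takes their sum. Working out the expression (((0 ⊗ -5) ⊕ (-5 ⊕ 5)) ⊗ ((0 ⊗ 3) ⊗ (-4 ⊗ -4))) gives -10.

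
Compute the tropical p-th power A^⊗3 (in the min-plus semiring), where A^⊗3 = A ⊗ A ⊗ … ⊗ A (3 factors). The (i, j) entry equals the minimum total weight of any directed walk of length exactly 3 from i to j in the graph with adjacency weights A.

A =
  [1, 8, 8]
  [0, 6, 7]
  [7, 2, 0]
A^⊗3 =
  [3, 10, 8]
  [2, 9, 7]
  [2, 2, 0]

Each entry (A^⊗3)_ij equals the minimum over all length-3 walks i = v_0 → v_1 → … → v_3 = j of Σ_t A[v_t][v_{t+1}]. For example, for (i, j) = (0, 2) we minimise over 9 possible intermediate vertex sequences; the minimum is 8, attained along the walk 0 → 2 → 2 → 2.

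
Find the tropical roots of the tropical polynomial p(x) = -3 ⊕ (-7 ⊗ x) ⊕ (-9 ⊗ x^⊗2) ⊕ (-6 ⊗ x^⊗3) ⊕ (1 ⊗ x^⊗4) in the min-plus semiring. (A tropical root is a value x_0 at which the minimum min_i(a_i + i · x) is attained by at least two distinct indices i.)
Roots: {-7, -3, 2, 4}

Each tropical root is a break point of the lower envelope of the lines y = a_i + i · x (there are 5 lines, with slopes 0, 1, ..., 4). Only the lines that attain the minimum somewhere contribute to roots; other lines are dominated. Here the surviving (envelope) indices are i = 4, i = 3, i = 2, i = 1, i = 0.
Intersections between consecutive envelope lines give the roots: for adjacent envelope indices i < j the intersection is x = (a_i − a_j) / (j − i). Reading off the sorted break points: {-7, -3, 2, 4}.
Verification: at each break x_0, at least two indices attain the minimum of min_i(a_i + i · x_0).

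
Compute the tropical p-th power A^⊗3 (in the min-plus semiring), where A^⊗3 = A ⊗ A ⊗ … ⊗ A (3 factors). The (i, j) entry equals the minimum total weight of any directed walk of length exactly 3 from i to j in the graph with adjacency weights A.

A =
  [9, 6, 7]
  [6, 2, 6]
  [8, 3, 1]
A^⊗3 =
  [14, 10, 9]
  [10, 6, 8]
  [10, 5, 3]

Each entry (A^⊗3)_ij equals the minimum over all length-3 walks i = v_0 → v_1 → … → v_3 = j of Σ_t A[v_t][v_{t+1}]. For example, for (i, j) = (0, 2) we minimise over 9 possible intermediate vertex sequences; the minimum is 9, attained along the walk 0 → 2 → 2 → 2.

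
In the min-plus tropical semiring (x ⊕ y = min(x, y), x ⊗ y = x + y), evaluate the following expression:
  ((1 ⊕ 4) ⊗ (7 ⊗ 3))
((1 ⊕ 4) ⊗ (7 ⊗ 3)) = 11

Expand innermost to outermost. Recall ⊕ takes the minimum of its arguments and ⊗ takes their sum. Working out the expression ((1 ⊕ 4) ⊗ (7 ⊗ 3)) gives 11.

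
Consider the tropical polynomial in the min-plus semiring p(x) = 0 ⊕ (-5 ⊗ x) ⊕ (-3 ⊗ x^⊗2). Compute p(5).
p(5) = 0

A tropical monomial a ⊗ x^⊗i evaluates to a + i · x. Evaluating each term at x = 5:
  Term 0 contributes 0 + 0 · 5 = 0
  Term 1 contributes -5 + 1 · 5 = 0
  Term 2 contributes -3 + 2 · 5 = 7
p(5) = ⊕ of these = min[0, 0, 7] = 0.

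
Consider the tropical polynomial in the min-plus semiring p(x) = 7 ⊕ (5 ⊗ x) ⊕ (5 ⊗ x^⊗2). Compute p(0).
p(0) = 5

A tropical monomial a ⊗ x^⊗i evaluates to a + i · x. Evaluating each term at x = 0:
  Term 0 contributes 7 + 0 · 0 = 7
  Term 1 contributes 5 + 1 · 0 = 5
  Term 2 contributes 5 + 2 · 0 = 5
p(0) = ⊕ of these = min[7, 5, 5] = 5.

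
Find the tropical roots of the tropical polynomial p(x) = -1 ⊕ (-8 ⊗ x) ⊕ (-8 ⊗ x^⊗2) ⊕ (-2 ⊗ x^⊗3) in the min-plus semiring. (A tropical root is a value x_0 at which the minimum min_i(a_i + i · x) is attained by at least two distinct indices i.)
Roots: {-6, 0, 7}

Each tropical root is a break point of the lower envelope of the lines y = a_i + i · x (there are 4 lines, with slopes 0, 1, ..., 3). Only the lines that attain the minimum somewhere contribute to roots; other lines are dominated. Here the surviving (envelope) indices are i = 3, i = 2, i = 1, i = 0.
Intersections between consecutive envelope lines give the roots: for adjacent envelope indices i < j the intersection is x = (a_i − a_j) / (j − i). Reading off the sorted break points: {-6, 0, 7}.
Verification: at each break x_0, at least two indices attain the minimum of min_i(a_i + i · x_0).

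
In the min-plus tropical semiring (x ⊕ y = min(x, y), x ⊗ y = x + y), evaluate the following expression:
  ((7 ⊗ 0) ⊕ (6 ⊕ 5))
((7 ⊗ 0) ⊕ (6 ⊕ 5)) = 5

Expand innermost to outermost. Recall ⊕ takes the minimum of its arguments and ⊗ takes their sum. Working out the expression ((7 ⊗ 0) ⊕ (6 ⊕ 5)) gives 5.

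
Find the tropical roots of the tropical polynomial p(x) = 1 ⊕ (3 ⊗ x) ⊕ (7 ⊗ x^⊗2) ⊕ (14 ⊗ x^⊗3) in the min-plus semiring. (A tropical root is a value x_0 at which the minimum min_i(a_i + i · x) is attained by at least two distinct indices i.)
Roots: {-7, -4, -2}

Each tropical root is a break point of the lower envelope of the lines y = a_i + i · x (there are 4 lines, with slopes 0, 1, ..., 3). Only the lines that attain the minimum somewhere contribute to roots; other lines are dominated. Here the surviving (envelope) indices are i = 3, i = 2, i = 1, i = 0.
Intersections between consecutive envelope lines give the roots: for adjacent envelope indices i < j the intersection is x = (a_i − a_j) / (j − i). Reading off the sorted break points: {-7, -4, -2}.
Verification: at each break x_0, at least two indices attain the minimum of min_i(a_i + i · x_0).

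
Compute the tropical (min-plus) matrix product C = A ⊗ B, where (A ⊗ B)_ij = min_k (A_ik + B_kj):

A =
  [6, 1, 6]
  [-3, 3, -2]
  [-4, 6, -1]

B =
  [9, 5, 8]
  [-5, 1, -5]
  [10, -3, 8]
A ⊗ B =
  [-4, 2, -4]
  [-2, -5, -2]
  [1, -4, 1]

Apply the min-plus product entry-by-entry:
  C[0][0] = min over k of (A[0][0] + B[0][0] = 6 + 9 = 15, A[0][1] + B[1][0] = 1 + -5 = -4, A[0][2] + B[2][0] = 6 + 10 = 16) = -4 (attained at k = 1)
  C[0][1] = min over k of (A[0][0] + B[0][1] = 6 + 5 = 11, A[0][1] + B[1][1] = 1 + 1 = 2, A[0][2] + B[2][1] = 6 + -3 = 3) = 2 (attained at k = 1)
  C[0][2] = min over k of (A[0][0] + B[0][2] = 6 + 8 = 14, A[0][1] + B[1][2] = 1 + -5 = -4, A[0][2] + B[2][2] = 6 + 8 = 14) = -4 (attained at k = 1)
  C[1][0] = min over k of (A[1][0] + B[0][0] = -3 + 9 = 6, A[1][1] + B[1][0] = 3 + -5 = -2, A[1][2] + B[2][0] = -2 + 10 = 8) = -2 (attained at k = 1)
  C[1][1] = min over k of (A[1][0] + B[0][1] = -3 + 5 = 2, A[1][1] + B[1][1] = 3 + 1 = 4, A[1][2] + B[2][1] = -2 + -3 = -5) = -5 (attained at k = 2)
  C[1][2] = min over k of (A[1][0] + B[0][2] = -3 + 8 = 5, A[1][1] + B[1][2] = 3 + -5 = -2, A[1][2] + B[2][2] = -2 + 8 = 6) = -2 (attained at k = 1)
  C[2][0] = min over k of (A[2][0] + B[0][0] = -4 + 9 = 5, A[2][1] + B[1][0] = 6 + -5 = 1, A[2][2] + B[2][0] = -1 + 10 = 9) = 1 (attained at k = 1)
  C[2][1] = min over k of (A[2][0] + B[0][1] = -4 + 5 = 1, A[2][1] + B[1][1] = 6 + 1 = 7, A[2][2] + B[2][1] = -1 + -3 = -4) = -4 (attained at k = 2)
  C[2][2] = min over k of (A[2][0] + B[0][2] = -4 + 8 = 4, A[2][1] + B[1][2] = 6 + -5 = 1, A[2][2] + B[2][2] = -1 + 8 = 7) = 1 (attained at k = 1)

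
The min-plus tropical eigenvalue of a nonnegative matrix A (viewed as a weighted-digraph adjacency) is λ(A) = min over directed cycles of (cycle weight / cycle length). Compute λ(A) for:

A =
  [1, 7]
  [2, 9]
λ(A) = 1

Enumerate directed cycles and compute their means (weight / length). Sample:
  cycle 0 → 0: weight = 1, length = 1, mean = 1/1 ≈ 1.000
  cycle 1 → 1: weight = 9, length = 1, mean = 9/1 ≈ 9.000
  cycle 0 → 1 → 0: weight = 9, length = 2, mean = 9/2 ≈ 4.500
  cycle 1 → 0 → 1: weight = 9, length = 2, mean = 9/2 ≈ 4.500
Minimum mean = 1.000, attained e.g. along the cycle 0 → 0 with weight 1 and length 1. So λ(A) = 1/1 = 1.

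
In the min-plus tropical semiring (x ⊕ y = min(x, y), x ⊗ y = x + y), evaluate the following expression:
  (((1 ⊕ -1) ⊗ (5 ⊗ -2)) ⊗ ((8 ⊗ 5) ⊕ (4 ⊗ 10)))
(((1 ⊕ -1) ⊗ (5 ⊗ -2)) ⊗ ((8 ⊗ 5) ⊕ (4 ⊗ 10))) = 15

Expand innermost to outermost. Recall ⊕ takes the minimum of its arguments and ⊗ takes their sum. Working out the expression (((1 ⊕ -1) ⊗ (5 ⊗ -2)) ⊗ ((8 ⊗ 5) ⊕ (4 ⊗ 10))) gives 15.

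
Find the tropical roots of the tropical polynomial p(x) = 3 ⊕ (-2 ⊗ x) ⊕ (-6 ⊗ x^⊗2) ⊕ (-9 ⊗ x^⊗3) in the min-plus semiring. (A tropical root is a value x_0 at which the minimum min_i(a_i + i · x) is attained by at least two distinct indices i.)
Roots: {3, 4, 5}

Each tropical root is a break point of the lower envelope of the lines y = a_i + i · x (there are 4 lines, with slopes 0, 1, ..., 3). Only the lines that attain the minimum somewhere contribute to roots; other lines are dominated. Here the surviving (envelope) indices are i = 3, i = 2, i = 1, i = 0.
Intersections between consecutive envelope lines give the roots: for adjacent envelope indices i < j the intersection is x = (a_i − a_j) / (j − i). Reading off the sorted break points: {3, 4, 5}.
Verification: at each break x_0, at least two indices attain the minimum of min_i(a_i + i · x_0).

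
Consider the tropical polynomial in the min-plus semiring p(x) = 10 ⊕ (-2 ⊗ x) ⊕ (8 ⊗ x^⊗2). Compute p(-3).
p(-3) = -5

A tropical monomial a ⊗ x^⊗i evaluates to a + i · x. Evaluating each term at x = -3:
  Term 0 contributes 10 + 0 · -3 = 10
  Term 1 contributes -2 + 1 · -3 = -5
  Term 2 contributes 8 + 2 · -3 = 2
p(-3) = ⊕ of these = min[10, -5, 2] = -5.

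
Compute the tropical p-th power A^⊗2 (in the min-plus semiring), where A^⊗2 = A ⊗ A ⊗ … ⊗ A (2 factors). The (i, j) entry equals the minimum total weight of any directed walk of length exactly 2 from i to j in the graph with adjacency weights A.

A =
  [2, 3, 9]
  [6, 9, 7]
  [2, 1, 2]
A^⊗2 =
  [4, 5, 10]
  [8, 8, 9]
  [4, 3, 4]

Each entry (A^⊗2)_ij equals the minimum over all length-2 walks i = v_0 → v_1 → … → v_2 = j of Σ_t A[v_t][v_{t+1}]. For example, for (i, j) = (0, 2) we minimise over 3 possible intermediate vertex sequences; the minimum is 10, attained along the walk 0 → 1 → 2.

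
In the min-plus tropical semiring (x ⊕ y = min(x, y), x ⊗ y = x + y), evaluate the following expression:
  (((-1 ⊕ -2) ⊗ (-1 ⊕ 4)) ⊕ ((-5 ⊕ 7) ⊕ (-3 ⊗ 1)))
(((-1 ⊕ -2) ⊗ (-1 ⊕ 4)) ⊕ ((-5 ⊕ 7) ⊕ (-3 ⊗ 1))) = -5

Expand innermost to outermost. Recall ⊕ takes the minimum of its arguments and ⊗ takes their sum. Working out the expression (((-1 ⊕ -2) ⊗ (-1 ⊕ 4)) ⊕ ((-5 ⊕ 7) ⊕ (-3 ⊗ 1))) gives -5.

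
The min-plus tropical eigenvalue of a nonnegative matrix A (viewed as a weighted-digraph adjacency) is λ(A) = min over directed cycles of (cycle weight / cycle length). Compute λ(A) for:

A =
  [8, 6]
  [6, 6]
λ(A) = 6

Enumerate directed cycles and compute their means (weight / length). Sample:
  cycle 0 → 0: weight = 8, length = 1, mean = 8/1 ≈ 8.000
  cycle 1 → 1: weight = 6, length = 1, mean = 6/1 ≈ 6.000
  cycle 0 → 1 → 0: weight = 12, length = 2, mean = 12/2 ≈ 6.000
  cycle 1 → 0 → 1: weight = 12, length = 2, mean = 12/2 ≈ 6.000
Minimum mean = 6.000, attained e.g. along the cycle 1 → 1 with weight 6 and length 1. So λ(A) = 6/1 = 6.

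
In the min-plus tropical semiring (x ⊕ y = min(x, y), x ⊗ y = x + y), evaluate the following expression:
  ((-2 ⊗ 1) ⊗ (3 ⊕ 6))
((-2 ⊗ 1) ⊗ (3 ⊕ 6)) = 2

Expand innermost to outermost. Recall ⊕ takes the minimum of its arguments and ⊗ takes their sum. Working out the expression ((-2 ⊗ 1) ⊗ (3 ⊕ 6)) gives 2.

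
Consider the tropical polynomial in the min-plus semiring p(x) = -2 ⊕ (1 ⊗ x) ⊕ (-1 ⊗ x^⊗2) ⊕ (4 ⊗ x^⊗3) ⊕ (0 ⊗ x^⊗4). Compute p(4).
p(4) = -2

A tropical monomial a ⊗ x^⊗i evaluates to a + i · x. Evaluating each term at x = 4:
  Term 0 contributes -2 + 0 · 4 = -2
  Term 1 contributes 1 + 1 · 4 = 5
  Term 2 contributes -1 + 2 · 4 = 7
  Term 3 contributes 4 + 3 · 4 = 16
  Term 4 contributes 0 + 4 · 4 = 16
p(4) = ⊕ of these = min[-2, 5, 7, 16, 16] = -2.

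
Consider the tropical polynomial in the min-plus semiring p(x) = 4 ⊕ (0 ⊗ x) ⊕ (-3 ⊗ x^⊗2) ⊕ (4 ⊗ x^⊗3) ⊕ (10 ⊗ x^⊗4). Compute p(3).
p(3) = 3

A tropical monomial a ⊗ x^⊗i evaluates to a + i · x. Evaluating each term at x = 3:
  Term 0 contributes 4 + 0 · 3 = 4
  Term 1 contributes 0 + 1 · 3 = 3
  Term 2 contributes -3 + 2 · 3 = 3
  Term 3 contributes 4 + 3 · 3 = 13
  Term 4 contributes 10 + 4 · 3 = 22
p(3) = ⊕ of these = min[4, 3, 3, 13, 22] = 3.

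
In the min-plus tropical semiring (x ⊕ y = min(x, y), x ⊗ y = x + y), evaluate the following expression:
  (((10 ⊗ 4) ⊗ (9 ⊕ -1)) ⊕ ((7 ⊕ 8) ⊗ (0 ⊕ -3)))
(((10 ⊗ 4) ⊗ (9 ⊕ -1)) ⊕ ((7 ⊕ 8) ⊗ (0 ⊕ -3))) = 4

Expand innermost to outermost. Recall ⊕ takes the minimum of its arguments and ⊗ takes their sum. Working out the expression (((10 ⊗ 4) ⊗ (9 ⊕ -1)) ⊕ ((7 ⊕ 8) ⊗ (0 ⊕ -3))) gives 4.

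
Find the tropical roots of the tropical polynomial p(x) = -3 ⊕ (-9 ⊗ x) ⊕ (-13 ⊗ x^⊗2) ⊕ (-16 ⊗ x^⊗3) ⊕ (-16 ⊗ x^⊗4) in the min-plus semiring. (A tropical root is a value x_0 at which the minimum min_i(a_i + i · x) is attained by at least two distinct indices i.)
Roots: {0, 3, 4, 6}

Each tropical root is a break point of the lower envelope of the lines y = a_i + i · x (there are 5 lines, with slopes 0, 1, ..., 4). Only the lines that attain the minimum somewhere contribute to roots; other lines are dominated. Here the surviving (envelope) indices are i = 4, i = 3, i = 2, i = 1, i = 0.
Intersections between consecutive envelope lines give the roots: for adjacent envelope indices i < j the intersection is x = (a_i − a_j) / (j − i). Reading off the sorted break points: {0, 3, 4, 6}.
Verification: at each break x_0, at least two indices attain the minimum of min_i(a_i + i · x_0).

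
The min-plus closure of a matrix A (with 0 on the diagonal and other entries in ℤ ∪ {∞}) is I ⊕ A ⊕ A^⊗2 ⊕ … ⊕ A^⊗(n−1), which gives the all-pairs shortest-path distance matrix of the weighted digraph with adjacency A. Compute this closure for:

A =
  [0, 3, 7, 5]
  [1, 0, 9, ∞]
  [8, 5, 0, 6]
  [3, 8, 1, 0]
Closure =
  [0, 3, 6, 5]
  [1, 0, 7, 6]
  [6, 5, 0, 6]
  [3, 6, 1, 0]

This is the Floyd-Warshall all-pairs shortest-path computation. For each intermediate vertex k = 0, 1, …, 3, update dist[i][j] ← min(dist[i][j], dist[i][k] + dist[k][j]). The final matrix gives, for each (i, j), the minimum total weight of any directed path from i to j (possibly empty when i = j).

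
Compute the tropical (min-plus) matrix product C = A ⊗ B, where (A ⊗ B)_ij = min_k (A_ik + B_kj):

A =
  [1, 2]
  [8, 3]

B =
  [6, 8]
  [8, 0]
A ⊗ B =
  [7, 2]
  [11, 3]

Apply the min-plus product entry-by-entry:
  C[0][0] = min over k of (A[0][0] + B[0][0] = 1 + 6 = 7, A[0][1] + B[1][0] = 2 + 8 = 10) = 7 (attained at k = 0)
  C[0][1] = min over k of (A[0][0] + B[0][1] = 1 + 8 = 9, A[0][1] + B[1][1] = 2 + 0 = 2) = 2 (attained at k = 1)
  C[1][0] = min over k of (A[1][0] + B[0][0] = 8 + 6 = 14, A[1][1] + B[1][0] = 3 + 8 = 11) = 11 (attained at k = 1)
  C[1][1] = min over k of (A[1][0] + B[0][1] = 8 + 8 = 16, A[1][1] + B[1][1] = 3 + 0 = 3) = 3 (attained at k = 1)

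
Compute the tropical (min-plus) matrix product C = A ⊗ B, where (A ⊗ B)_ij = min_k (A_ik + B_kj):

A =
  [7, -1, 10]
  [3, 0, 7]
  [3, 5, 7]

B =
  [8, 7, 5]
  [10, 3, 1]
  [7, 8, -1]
A ⊗ B =
  [9, 2, 0]
  [10, 3, 1]
  [11, 8, 6]

Apply the min-plus product entry-by-entry:
  C[0][0] = min over k of (A[0][0] + B[0][0] = 7 + 8 = 15, A[0][1] + B[1][0] = -1 + 10 = 9, A[0][2] + B[2][0] = 10 + 7 = 17) = 9 (attained at k = 1)
  C[0][1] = min over k of (A[0][0] + B[0][1] = 7 + 7 = 14, A[0][1] + B[1][1] = -1 + 3 = 2, A[0][2] + B[2][1] = 10 + 8 = 18) = 2 (attained at k = 1)
  C[0][2] = min over k of (A[0][0] + B[0][2] = 7 + 5 = 12, A[0][1] + B[1][2] = -1 + 1 = 0, A[0][2] + B[2][2] = 10 + -1 = 9) = 0 (attained at k = 1)
  C[1][0] = min over k of (A[1][0] + B[0][0] = 3 + 8 = 11, A[1][1] + B[1][0] = 0 + 10 = 10, A[1][2] + B[2][0] = 7 + 7 = 14) = 10 (attained at k = 1)
  C[1][1] = min over k of (A[1][0] + B[0][1] = 3 + 7 = 10, A[1][1] + B[1][1] = 0 + 3 = 3, A[1][2] + B[2][1] = 7 + 8 = 15) = 3 (attained at k = 1)
  C[1][2] = min over k of (A[1][0] + B[0][2] = 3 + 5 = 8, A[1][1] + B[1][2] = 0 + 1 = 1, A[1][2] + B[2][2] = 7 + -1 = 6) = 1 (attained at k = 1)
  C[2][0] = min over k of (A[2][0] + B[0][0] = 3 + 8 = 11, A[2][1] + B[1][0] = 5 + 10 = 15, A[2][2] + B[2][0] = 7 + 7 = 14) = 11 (attained at k = 0)
  C[2][1] = min over k of (A[2][0] + B[0][1] = 3 + 7 = 10, A[2][1] + B[1][1] = 5 + 3 = 8, A[2][2] + B[2][1] = 7 + 8 = 15) = 8 (attained at k = 1)
  C[2][2] = min over k of (A[2][0] + B[0][2] = 3 + 5 = 8, A[2][1] + B[1][2] = 5 + 1 = 6, A[2][2] + B[2][2] = 7 + -1 = 6) = 6 (attained at k = 1)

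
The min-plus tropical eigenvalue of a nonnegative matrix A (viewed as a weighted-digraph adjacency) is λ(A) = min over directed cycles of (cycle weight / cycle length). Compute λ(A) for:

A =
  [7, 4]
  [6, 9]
λ(A) = 5

Enumerate directed cycles and compute their means (weight / length). Sample:
  cycle 0 → 0: weight = 7, length = 1, mean = 7/1 ≈ 7.000
  cycle 1 → 1: weight = 9, length = 1, mean = 9/1 ≈ 9.000
  cycle 0 → 1 → 0: weight = 10, length = 2, mean = 10/2 ≈ 5.000
  cycle 1 → 0 → 1: weight = 10, length = 2, mean = 10/2 ≈ 5.000
Minimum mean = 5.000, attained e.g. along the cycle 0 → 1 → 0 with weight 10 and length 2. So λ(A) = 10/2 = 5.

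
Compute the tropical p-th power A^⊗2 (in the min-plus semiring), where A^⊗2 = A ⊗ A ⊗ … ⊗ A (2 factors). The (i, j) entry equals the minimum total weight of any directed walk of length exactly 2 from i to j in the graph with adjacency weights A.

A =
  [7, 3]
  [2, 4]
A^⊗2 =
  [5, 7]
  [6, 5]

Each entry (A^⊗2)_ij equals the minimum over all length-2 walks i = v_0 → v_1 → … → v_2 = j of Σ_t A[v_t][v_{t+1}]. For example, for (i, j) = (0, 1) we minimise over 2 possible intermediate vertex sequences; the minimum is 7, attained along the walk 0 → 1 → 1.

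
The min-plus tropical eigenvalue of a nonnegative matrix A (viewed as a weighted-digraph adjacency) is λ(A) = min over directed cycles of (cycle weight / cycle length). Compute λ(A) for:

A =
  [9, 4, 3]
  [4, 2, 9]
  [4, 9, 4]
λ(A) = 2

Enumerate directed cycles and compute their means (weight / length). Sample:
  cycle 0 → 0: weight = 9, length = 1, mean = 9/1 ≈ 9.000
  cycle 1 → 1: weight = 2, length = 1, mean = 2/1 ≈ 2.000
  cycle 2 → 2: weight = 4, length = 1, mean = 4/1 ≈ 4.000
  cycle 0 → 1 → 0: weight = 8, length = 2, mean = 8/2 ≈ 4.000
  cycle 0 → 2 → 0: weight = 7, length = 2, mean = 7/2 ≈ 3.500
  cycle 1 → 0 → 1: weight = 8, length = 2, mean = 8/2 ≈ 4.000
Minimum mean = 2.000, attained e.g. along the cycle 1 → 1 with weight 2 and length 1. So λ(A) = 2/1 = 2.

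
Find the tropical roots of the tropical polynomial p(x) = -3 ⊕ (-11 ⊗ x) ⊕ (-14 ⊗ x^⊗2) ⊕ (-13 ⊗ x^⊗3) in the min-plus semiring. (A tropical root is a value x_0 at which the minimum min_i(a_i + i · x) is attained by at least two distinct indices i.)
Roots: {-1, 3, 8}

Each tropical root is a break point of the lower envelope of the lines y = a_i + i · x (there are 4 lines, with slopes 0, 1, ..., 3). Only the lines that attain the minimum somewhere contribute to roots; other lines are dominated. Here the surviving (envelope) indices are i = 3, i = 2, i = 1, i = 0.
Intersections between consecutive envelope lines give the roots: for adjacent envelope indices i < j the intersection is x = (a_i − a_j) / (j − i). Reading off the sorted break points: {-1, 3, 8}.
Verification: at each break x_0, at least two indices attain the minimum of min_i(a_i + i · x_0).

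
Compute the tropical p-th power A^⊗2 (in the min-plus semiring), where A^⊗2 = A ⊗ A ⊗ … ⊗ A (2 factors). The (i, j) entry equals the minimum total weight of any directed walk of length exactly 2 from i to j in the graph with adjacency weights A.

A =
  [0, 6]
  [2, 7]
A^⊗2 =
  [0, 6]
  [2, 8]

Each entry (A^⊗2)_ij equals the minimum over all length-2 walks i = v_0 → v_1 → … → v_2 = j of Σ_t A[v_t][v_{t+1}]. For example, for (i, j) = (0, 1) we minimise over 2 possible intermediate vertex sequences; the minimum is 6, attained along the walk 0 → 0 → 1.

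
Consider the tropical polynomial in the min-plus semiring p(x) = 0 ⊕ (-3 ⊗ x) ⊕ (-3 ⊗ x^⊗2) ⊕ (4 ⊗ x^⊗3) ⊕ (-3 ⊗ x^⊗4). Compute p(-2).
p(-2) = -11

A tropical monomial a ⊗ x^⊗i evaluates to a + i · x. Evaluating each term at x = -2:
  Term 0 contributes 0 + 0 · -2 = 0
  Term 1 contributes -3 + 1 · -2 = -5
  Term 2 contributes -3 + 2 · -2 = -7
  Term 3 contributes 4 + 3 · -2 = -2
  Term 4 contributes -3 + 4 · -2 = -11
p(-2) = ⊕ of these = min[0, -5, -7, -2, -11] = -11.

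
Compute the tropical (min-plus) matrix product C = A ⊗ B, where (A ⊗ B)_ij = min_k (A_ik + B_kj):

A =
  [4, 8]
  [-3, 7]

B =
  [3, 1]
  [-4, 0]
A ⊗ B =
  [4, 5]
  [0, -2]

Apply the min-plus product entry-by-entry:
  C[0][0] = min over k of (A[0][0] + B[0][0] = 4 + 3 = 7, A[0][1] + B[1][0] = 8 + -4 = 4) = 4 (attained at k = 1)
  C[0][1] = min over k of (A[0][0] + B[0][1] = 4 + 1 = 5, A[0][1] + B[1][1] = 8 + 0 = 8) = 5 (attained at k = 0)
  C[1][0] = min over k of (A[1][0] + B[0][0] = -3 + 3 = 0, A[1][1] + B[1][0] = 7 + -4 = 3) = 0 (attained at k = 0)
  C[1][1] = min over k of (A[1][0] + B[0][1] = -3 + 1 = -2, A[1][1] + B[1][1] = 7 + 0 = 7) = -2 (attained at k = 0)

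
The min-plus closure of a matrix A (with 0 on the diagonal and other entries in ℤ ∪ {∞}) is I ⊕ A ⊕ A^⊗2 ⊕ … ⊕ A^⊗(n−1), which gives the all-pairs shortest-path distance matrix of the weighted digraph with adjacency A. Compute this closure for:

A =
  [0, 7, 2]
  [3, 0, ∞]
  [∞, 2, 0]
Closure =
  [0, 4, 2]
  [3, 0, 5]
  [5, 2, 0]

This is the Floyd-Warshall all-pairs shortest-path computation. For each intermediate vertex k = 0, 1, …, 2, update dist[i][j] ← min(dist[i][j], dist[i][k] + dist[k][j]). The final matrix gives, for each (i, j), the minimum total weight of any directed path from i to j (possibly empty when i = j).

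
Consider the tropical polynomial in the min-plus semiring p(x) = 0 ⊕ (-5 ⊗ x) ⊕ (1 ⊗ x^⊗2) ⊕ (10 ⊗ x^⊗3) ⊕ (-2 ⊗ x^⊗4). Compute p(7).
p(7) = 0

A tropical monomial a ⊗ x^⊗i evaluates to a + i · x. Evaluating each term at x = 7:
  Term 0 contributes 0 + 0 · 7 = 0
  Term 1 contributes -5 + 1 · 7 = 2
  Term 2 contributes 1 + 2 · 7 = 15
  Term 3 contributes 10 + 3 · 7 = 31
  Term 4 contributes -2 + 4 · 7 = 26
p(7) = ⊕ of these = min[0, 2, 15, 31, 26] = 0.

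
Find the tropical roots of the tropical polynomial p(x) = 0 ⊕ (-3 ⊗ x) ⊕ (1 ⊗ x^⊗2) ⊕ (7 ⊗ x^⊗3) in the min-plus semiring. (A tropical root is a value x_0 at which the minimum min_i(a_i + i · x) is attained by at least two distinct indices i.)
Roots: {-6, -4, 3}

Each tropical root is a break point of the lower envelope of the lines y = a_i + i · x (there are 4 lines, with slopes 0, 1, ..., 3). Only the lines that attain the minimum somewhere contribute to roots; other lines are dominated. Here the surviving (envelope) indices are i = 3, i = 2, i = 1, i = 0.
Intersections between consecutive envelope lines give the roots: for adjacent envelope indices i < j the intersection is x = (a_i − a_j) / (j − i). Reading off the sorted break points: {-6, -4, 3}.
Verification: at each break x_0, at least two indices attain the minimum of min_i(a_i + i · x_0).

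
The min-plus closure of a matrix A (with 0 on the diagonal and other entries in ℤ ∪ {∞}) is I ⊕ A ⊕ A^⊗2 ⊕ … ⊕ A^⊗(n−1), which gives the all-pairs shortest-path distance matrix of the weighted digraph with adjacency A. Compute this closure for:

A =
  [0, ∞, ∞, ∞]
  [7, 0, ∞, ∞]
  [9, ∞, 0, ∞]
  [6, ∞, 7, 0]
Closure =
  [0, ∞, ∞, ∞]
  [7, 0, ∞, ∞]
  [9, ∞, 0, ∞]
  [6, ∞, 7, 0]

This is the Floyd-Warshall all-pairs shortest-path computation. For each intermediate vertex k = 0, 1, …, 3, update dist[i][j] ← min(dist[i][j], dist[i][k] + dist[k][j]). The final matrix gives, for each (i, j), the minimum total weight of any directed path from i to j (possibly empty when i = j).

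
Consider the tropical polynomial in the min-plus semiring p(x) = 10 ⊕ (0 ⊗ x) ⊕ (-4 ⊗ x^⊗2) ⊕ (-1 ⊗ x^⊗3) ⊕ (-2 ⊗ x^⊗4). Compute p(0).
p(0) = -4

A tropical monomial a ⊗ x^⊗i evaluates to a + i · x. Evaluating each term at x = 0:
  Term 0 contributes 10 + 0 · 0 = 10
  Term 1 contributes 0 + 1 · 0 = 0
  Term 2 contributes -4 + 2 · 0 = -4
  Term 3 contributes -1 + 3 · 0 = -1
  Term 4 contributes -2 + 4 · 0 = -2
p(0) = ⊕ of these = min[10, 0, -4, -1, -2] = -4.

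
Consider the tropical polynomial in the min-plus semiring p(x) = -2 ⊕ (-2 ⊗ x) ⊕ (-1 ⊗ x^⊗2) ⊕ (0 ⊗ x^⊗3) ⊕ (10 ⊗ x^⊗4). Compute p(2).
p(2) = -2

A tropical monomial a ⊗ x^⊗i evaluates to a + i · x. Evaluating each term at x = 2:
  Term 0 contributes -2 + 0 · 2 = -2
  Term 1 contributes -2 + 1 · 2 = 0
  Term 2 contributes -1 + 2 · 2 = 3
  Term 3 contributes 0 + 3 · 2 = 6
  Term 4 contributes 10 + 4 · 2 = 18
p(2) = ⊕ of these = min[-2, 0, 3, 6, 18] = -2.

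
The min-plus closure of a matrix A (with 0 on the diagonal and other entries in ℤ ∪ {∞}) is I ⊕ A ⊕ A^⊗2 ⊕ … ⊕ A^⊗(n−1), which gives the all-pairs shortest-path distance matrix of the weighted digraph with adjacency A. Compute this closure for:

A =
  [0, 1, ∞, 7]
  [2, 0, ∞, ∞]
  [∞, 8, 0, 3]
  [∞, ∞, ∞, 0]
Closure =
  [0, 1, ∞, 7]
  [2, 0, ∞, 9]
  [10, 8, 0, 3]
  [∞, ∞, ∞, 0]

This is the Floyd-Warshall all-pairs shortest-path computation. For each intermediate vertex k = 0, 1, …, 3, update dist[i][j] ← min(dist[i][j], dist[i][k] + dist[k][j]). The final matrix gives, for each (i, j), the minimum total weight of any directed path from i to j (possibly empty when i = j).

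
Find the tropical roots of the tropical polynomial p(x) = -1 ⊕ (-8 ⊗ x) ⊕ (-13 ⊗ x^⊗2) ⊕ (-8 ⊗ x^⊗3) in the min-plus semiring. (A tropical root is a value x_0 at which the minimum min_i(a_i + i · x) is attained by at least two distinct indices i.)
Roots: {-5, 5, 7}

Each tropical root is a break point of the lower envelope of the lines y = a_i + i · x (there are 4 lines, with slopes 0, 1, ..., 3). Only the lines that attain the minimum somewhere contribute to roots; other lines are dominated. Here the surviving (envelope) indices are i = 3, i = 2, i = 1, i = 0.
Intersections between consecutive envelope lines give the roots: for adjacent envelope indices i < j the intersection is x = (a_i − a_j) / (j − i). Reading off the sorted break points: {-5, 5, 7}.
Verification: at each break x_0, at least two indices attain the minimum of min_i(a_i + i · x_0).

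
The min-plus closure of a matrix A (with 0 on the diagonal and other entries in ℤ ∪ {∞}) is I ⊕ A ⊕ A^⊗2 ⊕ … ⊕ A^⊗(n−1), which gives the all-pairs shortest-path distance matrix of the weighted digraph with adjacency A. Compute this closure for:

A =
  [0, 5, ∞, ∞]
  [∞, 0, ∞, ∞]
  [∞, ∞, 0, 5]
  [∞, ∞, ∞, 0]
Closure =
  [0, 5, ∞, ∞]
  [∞, 0, ∞, ∞]
  [∞, ∞, 0, 5]
  [∞, ∞, ∞, 0]

This is the Floyd-Warshall all-pairs shortest-path computation. For each intermediate vertex k = 0, 1, …, 3, update dist[i][j] ← min(dist[i][j], dist[i][k] + dist[k][j]). The final matrix gives, for each (i, j), the minimum total weight of any directed path from i to j (possibly empty when i = j).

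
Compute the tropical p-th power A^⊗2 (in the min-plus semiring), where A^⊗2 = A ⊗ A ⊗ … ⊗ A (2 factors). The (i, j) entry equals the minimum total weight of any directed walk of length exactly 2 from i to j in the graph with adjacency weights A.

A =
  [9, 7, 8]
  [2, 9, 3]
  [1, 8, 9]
A^⊗2 =
  [9, 16, 10]
  [4, 9, 10]
  [10, 8, 9]

Each entry (A^⊗2)_ij equals the minimum over all length-2 walks i = v_0 → v_1 → … → v_2 = j of Σ_t A[v_t][v_{t+1}]. For example, for (i, j) = (0, 2) we minimise over 3 possible intermediate vertex sequences; the minimum is 10, attained along the walk 0 → 1 → 2.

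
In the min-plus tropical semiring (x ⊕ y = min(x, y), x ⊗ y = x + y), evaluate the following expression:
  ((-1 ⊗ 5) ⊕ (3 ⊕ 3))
((-1 ⊗ 5) ⊕ (3 ⊕ 3)) = 3

Expand innermost to outermost. Recall ⊕ takes the minimum of its arguments and ⊗ takes their sum. Working out the expression ((-1 ⊗ 5) ⊕ (3 ⊕ 3)) gives 3.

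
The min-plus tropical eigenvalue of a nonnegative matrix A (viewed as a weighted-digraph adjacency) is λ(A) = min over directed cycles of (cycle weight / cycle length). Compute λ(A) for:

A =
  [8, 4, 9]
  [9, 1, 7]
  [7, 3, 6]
λ(A) = 1

Enumerate directed cycles and compute their means (weight / length). Sample:
  cycle 0 → 0: weight = 8, length = 1, mean = 8/1 ≈ 8.000
  cycle 1 → 1: weight = 1, length = 1, mean = 1/1 ≈ 1.000
  cycle 2 → 2: weight = 6, length = 1, mean = 6/1 ≈ 6.000
  cycle 0 → 1 → 0: weight = 13, length = 2, mean = 13/2 ≈ 6.500
  cycle 0 → 2 → 0: weight = 16, length = 2, mean = 16/2 ≈ 8.000
  cycle 1 → 0 → 1: weight = 13, length = 2, mean = 13/2 ≈ 6.500
Minimum mean = 1.000, attained e.g. along the cycle 1 → 1 with weight 1 and length 1. So λ(A) = 1/1 = 1.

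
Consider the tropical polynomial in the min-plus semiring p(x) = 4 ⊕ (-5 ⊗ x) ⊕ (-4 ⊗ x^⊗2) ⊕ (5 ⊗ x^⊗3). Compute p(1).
p(1) = -4

A tropical monomial a ⊗ x^⊗i evaluates to a + i · x. Evaluating each term at x = 1:
  Term 0 contributes 4 + 0 · 1 = 4
  Term 1 contributes -5 + 1 · 1 = -4
  Term 2 contributes -4 + 2 · 1 = -2
  Term 3 contributes 5 + 3 · 1 = 8
p(1) = ⊕ of these = min[4, -4, -2, 8] = -4.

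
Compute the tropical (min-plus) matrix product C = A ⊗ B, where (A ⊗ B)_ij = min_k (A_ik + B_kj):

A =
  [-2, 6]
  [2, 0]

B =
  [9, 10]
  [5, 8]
A ⊗ B =
  [7, 8]
  [5, 8]

Apply the min-plus product entry-by-entry:
  C[0][0] = min over k of (A[0][0] + B[0][0] = -2 + 9 = 7, A[0][1] + B[1][0] = 6 + 5 = 11) = 7 (attained at k = 0)
  C[0][1] = min over k of (A[0][0] + B[0][1] = -2 + 10 = 8, A[0][1] + B[1][1] = 6 + 8 = 14) = 8 (attained at k = 0)
  C[1][0] = min over k of (A[1][0] + B[0][0] = 2 + 9 = 11, A[1][1] + B[1][0] = 0 + 5 = 5) = 5 (attained at k = 1)
  C[1][1] = min over k of (A[1][0] + B[0][1] = 2 + 10 = 12, A[1][1] + B[1][1] = 0 + 8 = 8) = 8 (attained at k = 1)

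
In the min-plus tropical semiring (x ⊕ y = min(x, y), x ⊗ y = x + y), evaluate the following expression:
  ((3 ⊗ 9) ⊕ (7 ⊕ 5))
((3 ⊗ 9) ⊕ (7 ⊕ 5)) = 5

Expand innermost to outermost. Recall ⊕ takes the minimum of its arguments and ⊗ takes their sum. Working out the expression ((3 ⊗ 9) ⊕ (7 ⊕ 5)) gives 5.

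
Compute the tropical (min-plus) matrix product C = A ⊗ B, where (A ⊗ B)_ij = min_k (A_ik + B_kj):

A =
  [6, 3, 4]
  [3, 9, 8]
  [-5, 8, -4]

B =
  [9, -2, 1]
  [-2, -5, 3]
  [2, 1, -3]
A ⊗ B =
  [1, -2, 1]
  [7, 1, 4]
  [-2, -7, -7]

Apply the min-plus product entry-by-entry:
  C[0][0] = min over k of (A[0][0] + B[0][0] = 6 + 9 = 15, A[0][1] + B[1][0] = 3 + -2 = 1, A[0][2] + B[2][0] = 4 + 2 = 6) = 1 (attained at k = 1)
  C[0][1] = min over k of (A[0][0] + B[0][1] = 6 + -2 = 4, A[0][1] + B[1][1] = 3 + -5 = -2, A[0][2] + B[2][1] = 4 + 1 = 5) = -2 (attained at k = 1)
  C[0][2] = min over k of (A[0][0] + B[0][2] = 6 + 1 = 7, A[0][1] + B[1][2] = 3 + 3 = 6, A[0][2] + B[2][2] = 4 + -3 = 1) = 1 (attained at k = 2)
  C[1][0] = min over k of (A[1][0] + B[0][0] = 3 + 9 = 12, A[1][1] + B[1][0] = 9 + -2 = 7, A[1][2] + B[2][0] = 8 + 2 = 10) = 7 (attained at k = 1)
  C[1][1] = min over k of (A[1][0] + B[0][1] = 3 + -2 = 1, A[1][1] + B[1][1] = 9 + -5 = 4, A[1][2] + B[2][1] = 8 + 1 = 9) = 1 (attained at k = 0)
  C[1][2] = min over k of (A[1][0] + B[0][2] = 3 + 1 = 4, A[1][1] + B[1][2] = 9 + 3 = 12, A[1][2] + B[2][2] = 8 + -3 = 5) = 4 (attained at k = 0)
  C[2][0] = min over k of (A[2][0] + B[0][0] = -5 + 9 = 4, A[2][1] + B[1][0] = 8 + -2 = 6, A[2][2] + B[2][0] = -4 + 2 = -2) = -2 (attained at k = 2)
  C[2][1] = min over k of (A[2][0] + B[0][1] = -5 + -2 = -7, A[2][1] + B[1][1] = 8 + -5 = 3, A[2][2] + B[2][1] = -4 + 1 = -3) = -7 (attained at k = 0)
  C[2][2] = min over k of (A[2][0] + B[0][2] = -5 + 1 = -4, A[2][1] + B[1][2] = 8 + 3 = 11, A[2][2] + B[2][2] = -4 + -3 = -7) = -7 (attained at k = 2)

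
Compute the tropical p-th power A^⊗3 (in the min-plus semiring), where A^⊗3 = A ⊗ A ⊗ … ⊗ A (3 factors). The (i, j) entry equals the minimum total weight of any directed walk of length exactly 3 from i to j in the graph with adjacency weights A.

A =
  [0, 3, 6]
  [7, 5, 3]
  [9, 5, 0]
A^⊗3 =
  [0, 3, 6]
  [7, 8, 3]
  [9, 5, 0]

Each entry (A^⊗3)_ij equals the minimum over all length-3 walks i = v_0 → v_1 → … → v_3 = j of Σ_t A[v_t][v_{t+1}]. For example, for (i, j) = (0, 2) we minimise over 9 possible intermediate vertex sequences; the minimum is 6, attained along the walk 0 → 0 → 0 → 2.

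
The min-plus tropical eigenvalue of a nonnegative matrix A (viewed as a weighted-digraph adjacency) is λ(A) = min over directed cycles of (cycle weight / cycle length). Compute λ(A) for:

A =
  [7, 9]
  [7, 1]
λ(A) = 1

Enumerate directed cycles and compute their means (weight / length). Sample:
  cycle 0 → 0: weight = 7, length = 1, mean = 7/1 ≈ 7.000
  cycle 1 → 1: weight = 1, length = 1, mean = 1/1 ≈ 1.000
  cycle 0 → 1 → 0: weight = 16, length = 2, mean = 16/2 ≈ 8.000
  cycle 1 → 0 → 1: weight = 16, length = 2, mean = 16/2 ≈ 8.000
Minimum mean = 1.000, attained e.g. along the cycle 1 → 1 with weight 1 and length 1. So λ(A) = 1/1 = 1.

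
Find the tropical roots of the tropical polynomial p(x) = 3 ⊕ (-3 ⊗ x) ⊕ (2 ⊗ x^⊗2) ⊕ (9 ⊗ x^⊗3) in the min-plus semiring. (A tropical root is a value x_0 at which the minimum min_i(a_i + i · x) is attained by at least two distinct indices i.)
Roots: {-7, -5, 6}

Each tropical root is a break point of the lower envelope of the lines y = a_i + i · x (there are 4 lines, with slopes 0, 1, ..., 3). Only the lines that attain the minimum somewhere contribute to roots; other lines are dominated. Here the surviving (envelope) indices are i = 3, i = 2, i = 1, i = 0.
Intersections between consecutive envelope lines give the roots: for adjacent envelope indices i < j the intersection is x = (a_i − a_j) / (j − i). Reading off the sorted break points: {-7, -5, 6}.
Verification: at each break x_0, at least two indices attain the minimum of min_i(a_i + i · x_0).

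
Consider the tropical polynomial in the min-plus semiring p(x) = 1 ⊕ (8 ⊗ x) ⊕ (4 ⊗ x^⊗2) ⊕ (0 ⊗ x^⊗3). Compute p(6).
p(6) = 1

A tropical monomial a ⊗ x^⊗i evaluates to a + i · x. Evaluating each term at x = 6:
  Term 0 contributes 1 + 0 · 6 = 1
  Term 1 contributes 8 + 1 · 6 = 14
  Term 2 contributes 4 + 2 · 6 = 16
  Term 3 contributes 0 + 3 · 6 = 18
p(6) = ⊕ of these = min[1, 14, 16, 18] = 1.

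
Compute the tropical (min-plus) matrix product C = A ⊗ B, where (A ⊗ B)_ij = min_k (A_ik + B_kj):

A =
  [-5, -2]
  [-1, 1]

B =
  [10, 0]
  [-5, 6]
A ⊗ B =
  [-7, -5]
  [-4, -1]

Apply the min-plus product entry-by-entry:
  C[0][0] = min over k of (A[0][0] + B[0][0] = -5 + 10 = 5, A[0][1] + B[1][0] = -2 + -5 = -7) = -7 (attained at k = 1)
  C[0][1] = min over k of (A[0][0] + B[0][1] = -5 + 0 = -5, A[0][1] + B[1][1] = -2 + 6 = 4) = -5 (attained at k = 0)
  C[1][0] = min over k of (A[1][0] + B[0][0] = -1 + 10 = 9, A[1][1] + B[1][0] = 1 + -5 = -4) = -4 (attained at k = 1)
  C[1][1] = min over k of (A[1][0] + B[0][1] = -1 + 0 = -1, A[1][1] + B[1][1] = 1 + 6 = 7) = -1 (attained at k = 0)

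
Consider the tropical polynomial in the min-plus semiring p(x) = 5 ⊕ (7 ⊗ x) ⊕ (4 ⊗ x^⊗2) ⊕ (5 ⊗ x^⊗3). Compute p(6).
p(6) = 5

A tropical monomial a ⊗ x^⊗i evaluates to a + i · x. Evaluating each term at x = 6:
  Term 0 contributes 5 + 0 · 6 = 5
  Term 1 contributes 7 + 1 · 6 = 13
  Term 2 contributes 4 + 2 · 6 = 16
  Term 3 contributes 5 + 3 · 6 = 23
p(6) = ⊕ of these = min[5, 13, 16, 23] = 5.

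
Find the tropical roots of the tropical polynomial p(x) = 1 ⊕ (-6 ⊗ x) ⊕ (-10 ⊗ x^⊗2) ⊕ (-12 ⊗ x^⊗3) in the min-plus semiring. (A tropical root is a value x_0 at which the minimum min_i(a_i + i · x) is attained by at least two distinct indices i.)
Roots: {2, 4, 7}

Each tropical root is a break point of the lower envelope of the lines y = a_i + i · x (there are 4 lines, with slopes 0, 1, ..., 3). Only the lines that attain the minimum somewhere contribute to roots; other lines are dominated. Here the surviving (envelope) indices are i = 3, i = 2, i = 1, i = 0.
Intersections between consecutive envelope lines give the roots: for adjacent envelope indices i < j the intersection is x = (a_i − a_j) / (j − i). Reading off the sorted break points: {2, 4, 7}.
Verification: at each break x_0, at least two indices attain the minimum of min_i(a_i + i · x_0).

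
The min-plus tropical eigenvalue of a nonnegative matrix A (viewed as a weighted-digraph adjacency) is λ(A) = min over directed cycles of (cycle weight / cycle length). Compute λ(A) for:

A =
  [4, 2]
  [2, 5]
λ(A) = 2

Enumerate directed cycles and compute their means (weight / length). Sample:
  cycle 0 → 0: weight = 4, length = 1, mean = 4/1 ≈ 4.000
  cycle 1 → 1: weight = 5, length = 1, mean = 5/1 ≈ 5.000
  cycle 0 → 1 → 0: weight = 4, length = 2, mean = 4/2 ≈ 2.000
  cycle 1 → 0 → 1: weight = 4, length = 2, mean = 4/2 ≈ 2.000
Minimum mean = 2.000, attained e.g. along the cycle 0 → 1 → 0 with weight 4 and length 2. So λ(A) = 4/2 = 2.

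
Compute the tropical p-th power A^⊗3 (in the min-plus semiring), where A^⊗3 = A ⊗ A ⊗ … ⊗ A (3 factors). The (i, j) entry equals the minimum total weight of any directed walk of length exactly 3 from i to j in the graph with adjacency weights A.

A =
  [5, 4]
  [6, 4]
A^⊗3 =
  [14, 12]
  [14, 12]

Each entry (A^⊗3)_ij equals the minimum over all length-3 walks i = v_0 → v_1 → … → v_3 = j of Σ_t A[v_t][v_{t+1}]. For example, for (i, j) = (0, 1) we minimise over 4 possible intermediate vertex sequences; the minimum is 12, attained along the walk 0 → 1 → 1 → 1.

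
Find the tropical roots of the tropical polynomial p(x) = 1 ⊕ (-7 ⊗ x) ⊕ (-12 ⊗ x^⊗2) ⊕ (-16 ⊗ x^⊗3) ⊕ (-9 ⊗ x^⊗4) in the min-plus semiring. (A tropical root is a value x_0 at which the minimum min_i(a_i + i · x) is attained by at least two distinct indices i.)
Roots: {-7, 4, 5, 8}

Each tropical root is a break point of the lower envelope of the lines y = a_i + i · x (there are 5 lines, with slopes 0, 1, ..., 4). Only the lines that attain the minimum somewhere contribute to roots; other lines are dominated. Here the surviving (envelope) indices are i = 4, i = 3, i = 2, i = 1, i = 0.
Intersections between consecutive envelope lines give the roots: for adjacent envelope indices i < j the intersection is x = (a_i − a_j) / (j − i). Reading off the sorted break points: {-7, 4, 5, 8}.
Verification: at each break x_0, at least two indices attain the minimum of min_i(a_i + i · x_0).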